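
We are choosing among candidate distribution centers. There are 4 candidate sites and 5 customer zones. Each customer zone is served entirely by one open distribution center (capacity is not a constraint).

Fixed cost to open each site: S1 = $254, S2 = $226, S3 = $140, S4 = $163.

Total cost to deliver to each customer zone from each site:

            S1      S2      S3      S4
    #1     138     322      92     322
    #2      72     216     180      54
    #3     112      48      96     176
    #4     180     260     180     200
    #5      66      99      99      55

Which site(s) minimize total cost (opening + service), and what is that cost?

Open S3 and S4; minimum total cost 780.

For any fixed open set, each customer zone goes to its cheapest open site; total = fixed + service.
{S3, S4}: #1→S3 92, #2→S4 54, #3→S3 96, #4→S3 180, #5→S4 55. Service 477; fixed 303; total 780.
{S3}: service 647 + fixed 140 = 787
{S1}: #1→S1 138, #2→S1 72, #3→S1 112, #4→S1 180, #5→S1 66. Service 568; fixed 254; total 822.
{S1, S2, S3, S4}: #1→S3 92, #2→S4 54, #3→S2 48, #4→S1 180, #5→S4 55. Service 429; fixed 783; total 1212.
No other subset beats 780.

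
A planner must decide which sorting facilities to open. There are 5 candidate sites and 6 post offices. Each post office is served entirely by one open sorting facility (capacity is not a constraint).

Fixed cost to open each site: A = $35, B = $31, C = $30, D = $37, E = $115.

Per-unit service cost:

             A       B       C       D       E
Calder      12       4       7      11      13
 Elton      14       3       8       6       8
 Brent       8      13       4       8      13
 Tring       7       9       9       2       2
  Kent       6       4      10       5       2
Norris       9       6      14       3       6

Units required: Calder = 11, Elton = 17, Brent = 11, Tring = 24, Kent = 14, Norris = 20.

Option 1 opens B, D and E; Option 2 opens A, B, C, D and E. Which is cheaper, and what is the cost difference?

Option 1 is cheaper by 21.

Option 1: {B, D, E}: Calder→B 4·11=44, Elton→B 3·17=51, Brent→D 8·11=88, Tring→D 2·24=48, Kent→E 2·14=28, Norris→D 3·20=60. Service 319; fixed 183; total 502.
Option 2: {A, B, C, D, E}: Calder→B 4·11=44, Elton→B 3·17=51, Brent→C 4·11=44, Tring→D 2·24=48, Kent→E 2·14=28, Norris→D 3·20=60. Service 275; fixed 248; total 523.
Difference: |502 − 523| = 21.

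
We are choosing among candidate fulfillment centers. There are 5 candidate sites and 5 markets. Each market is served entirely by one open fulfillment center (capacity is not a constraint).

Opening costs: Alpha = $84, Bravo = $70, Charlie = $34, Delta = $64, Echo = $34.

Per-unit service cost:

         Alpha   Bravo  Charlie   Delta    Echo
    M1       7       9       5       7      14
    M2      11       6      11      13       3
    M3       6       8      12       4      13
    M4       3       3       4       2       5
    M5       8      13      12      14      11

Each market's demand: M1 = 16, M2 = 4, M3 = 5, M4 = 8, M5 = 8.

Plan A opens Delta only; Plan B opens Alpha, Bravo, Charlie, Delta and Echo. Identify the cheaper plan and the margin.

Plan A is cheaper by 102.

Plan A: {Delta}: M1→Delta 7·16=112, M2→Delta 13·4=52, M3→Delta 4·5=20, M4→Delta 2·8=16, M5→Delta 14·8=112. Service 312; fixed 64; total 376.
Plan B: {Alpha, Bravo, Charlie, Delta, Echo}: M1→Charlie 5·16=80, M2→Echo 3·4=12, M3→Delta 4·5=20, M4→Delta 2·8=16, M5→Alpha 8·8=64. Service 192; fixed 286; total 478.
Difference: |376 − 478| = 102.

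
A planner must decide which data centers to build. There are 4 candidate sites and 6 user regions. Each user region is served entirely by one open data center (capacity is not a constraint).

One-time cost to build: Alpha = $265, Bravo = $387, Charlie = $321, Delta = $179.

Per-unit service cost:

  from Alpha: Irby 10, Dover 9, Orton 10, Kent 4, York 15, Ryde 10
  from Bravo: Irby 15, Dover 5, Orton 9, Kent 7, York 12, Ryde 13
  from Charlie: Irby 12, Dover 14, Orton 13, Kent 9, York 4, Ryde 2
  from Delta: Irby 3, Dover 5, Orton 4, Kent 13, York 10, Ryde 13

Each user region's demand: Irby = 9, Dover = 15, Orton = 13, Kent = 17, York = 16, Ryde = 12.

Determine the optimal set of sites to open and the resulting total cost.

Open Delta only; minimum total cost 870.

For any fixed open set, each user region goes to its cheapest open site; total = fixed + service.
{Delta}: Irby→Delta 3·9=27, Dover→Delta 5·15=75, Orton→Delta 4·13=52, Kent→Delta 13·17=221, York→Delta 10·16=160, Ryde→Delta 13·12=156. Service 691; fixed 179; total 870.
{Charlie, Delta}: Irby→Delta 3·9=27, Dover→Delta 5·15=75, Orton→Delta 4·13=52, Kent→Charlie 9·17=153, York→Charlie 4·16=64, Ryde→Charlie 2·12=24. Service 395; fixed 500; total 895.
{Alpha, Delta}: Irby→Delta 3·9=27, Dover→Delta 5·15=75, Orton→Delta 4·13=52, Kent→Alpha 4·17=68, York→Delta 10·16=160, Ryde→Alpha 10·12=120. Service 502; fixed 444; total 946.
{Alpha, Bravo, Charlie, Delta}: service 310 + fixed 1152 = 1462
(All 15 nonempty subsets were checked; Delta only is lowest.)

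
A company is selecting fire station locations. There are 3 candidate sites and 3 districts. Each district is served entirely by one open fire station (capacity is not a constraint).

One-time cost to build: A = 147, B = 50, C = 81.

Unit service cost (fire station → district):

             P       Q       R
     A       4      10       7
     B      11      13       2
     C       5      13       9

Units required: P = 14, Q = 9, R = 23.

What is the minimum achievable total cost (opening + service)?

For any fixed open set, each district goes to its cheapest open site; total = fixed + service.
{B, C}: P→C 5·14=70, Q→B 13·9=117, R→B 2·23=46. Service 233; fixed 131; total 364.
{B}: service 317 + fixed 50 = 367
{A, B}: service 192 + fixed 197 = 389
{A, B, C}: P→A 4·14=56, Q→A 10·9=90, R→B 2·23=46. Service 192; fixed 278; total 470.
No other subset beats 364.

Minimum total cost: 364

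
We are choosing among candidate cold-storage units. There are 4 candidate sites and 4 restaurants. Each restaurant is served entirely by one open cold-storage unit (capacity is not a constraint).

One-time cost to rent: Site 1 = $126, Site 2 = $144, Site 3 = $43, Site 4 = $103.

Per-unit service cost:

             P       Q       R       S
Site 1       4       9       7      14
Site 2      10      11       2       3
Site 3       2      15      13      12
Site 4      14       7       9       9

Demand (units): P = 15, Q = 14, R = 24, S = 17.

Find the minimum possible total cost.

For any fixed open set, each restaurant goes to its cheapest open site; total = fixed + service.
{Site 2, Site 3}: P→Site 3 2·15=30, Q→Site 2 11·14=154, R→Site 2 2·24=48, S→Site 2 3·17=51. Service 283; fixed 187; total 470.
{Site 2, Site 3, Site 4}: service 227 + fixed 290 = 517
{Site 2}: service 403 + fixed 144 = 547
{Site 1, Site 2, Site 3, Site 4}: P→Site 3 2·15=30, Q→Site 4 7·14=98, R→Site 2 2·24=48, S→Site 2 3·17=51. Service 227; fixed 416; total 643.
(All 15 nonempty subsets were checked; Site 2 and Site 3 is lowest.)

Minimum total cost: 470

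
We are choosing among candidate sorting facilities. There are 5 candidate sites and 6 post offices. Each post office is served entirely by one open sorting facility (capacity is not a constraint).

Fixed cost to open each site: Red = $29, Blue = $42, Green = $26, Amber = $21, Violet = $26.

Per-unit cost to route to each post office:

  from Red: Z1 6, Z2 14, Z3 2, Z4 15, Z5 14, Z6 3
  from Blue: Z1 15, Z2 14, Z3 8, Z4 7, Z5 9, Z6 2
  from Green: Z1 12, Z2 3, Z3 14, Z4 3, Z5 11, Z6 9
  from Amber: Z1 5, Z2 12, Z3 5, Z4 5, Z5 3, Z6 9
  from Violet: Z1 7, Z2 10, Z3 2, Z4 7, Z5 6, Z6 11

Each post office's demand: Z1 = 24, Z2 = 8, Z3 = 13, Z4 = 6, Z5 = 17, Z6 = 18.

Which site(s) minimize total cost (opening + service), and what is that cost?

For any fixed open set, each post office goes to its cheapest open site; total = fixed + service.
{Red, Green, Amber}: Z1→Amber 5·24=120, Z2→Green 3·8=24, Z3→Red 2·13=26, Z4→Green 3·6=18, Z5→Amber 3·17=51, Z6→Red 3·18=54. Service 293; fixed 76; total 369.
{Blue, Green, Amber, Violet}: service 275 + fixed 115 = 390
{Red, Blue, Green, Amber}: Z1→Amber 5·24=120, Z2→Green 3·8=24, Z3→Red 2·13=26, Z4→Green 3·6=18, Z5→Amber 3·17=51, Z6→Blue 2·18=36. Service 275; fixed 118; total 393.
{Red, Blue, Green, Amber, Violet}: Z1→Amber 5·24=120, Z2→Green 3·8=24, Z3→Red 2·13=26, Z4→Green 3·6=18, Z5→Amber 3·17=51, Z6→Blue 2·18=36. Service 275; fixed 144; total 419.
No other subset beats 369.

Open Red, Green and Amber; minimum total cost 369.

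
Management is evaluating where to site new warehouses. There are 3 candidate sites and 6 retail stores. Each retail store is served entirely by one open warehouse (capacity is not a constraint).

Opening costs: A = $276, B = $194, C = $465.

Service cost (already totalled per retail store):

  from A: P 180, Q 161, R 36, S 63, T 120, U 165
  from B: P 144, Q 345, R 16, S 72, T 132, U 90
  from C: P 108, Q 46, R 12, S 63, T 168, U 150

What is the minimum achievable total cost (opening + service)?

Minimum total cost: 993

For any fixed open set, each retail store goes to its cheapest open site; total = fixed + service.
{B}: P→B 144, Q→B 345, R→B 16, S→B 72, T→B 132, U→B 90. Service 799; fixed 194; total 993.
{A}: P→A 180, Q→A 161, R→A 36, S→A 63, T→A 120, U→A 165. Service 725; fixed 276; total 1001.
{C}: service 547 + fixed 465 = 1012
{A, B, C}: P→C 108, Q→C 46, R→C 12, S→A 63, T→A 120, U→B 90. Service 439; fixed 935; total 1374.
(All 7 nonempty subsets were checked; B only is lowest.)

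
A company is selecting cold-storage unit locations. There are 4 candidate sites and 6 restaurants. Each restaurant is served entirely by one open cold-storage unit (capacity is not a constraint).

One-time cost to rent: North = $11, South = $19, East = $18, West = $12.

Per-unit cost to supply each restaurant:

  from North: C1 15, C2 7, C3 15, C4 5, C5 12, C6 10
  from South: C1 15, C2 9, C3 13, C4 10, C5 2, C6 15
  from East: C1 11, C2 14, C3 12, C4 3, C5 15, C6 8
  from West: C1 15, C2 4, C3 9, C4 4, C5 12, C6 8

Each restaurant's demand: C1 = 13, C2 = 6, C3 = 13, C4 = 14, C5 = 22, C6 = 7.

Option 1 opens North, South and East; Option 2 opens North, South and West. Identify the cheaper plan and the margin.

Option 1 is cheaper by 3.

Option 1: {North, South, East}: C1→East 11·13=143, C2→North 7·6=42, C3→East 12·13=156, C4→East 3·14=42, C5→South 2·22=44, C6→East 8·7=56. Service 483; fixed 48; total 531.
Option 2: {North, South, West}: C1→North 15·13=195, C2→West 4·6=24, C3→West 9·13=117, C4→West 4·14=56, C5→South 2·22=44, C6→West 8·7=56. Service 492; fixed 42; total 534.
Difference: |531 − 534| = 3.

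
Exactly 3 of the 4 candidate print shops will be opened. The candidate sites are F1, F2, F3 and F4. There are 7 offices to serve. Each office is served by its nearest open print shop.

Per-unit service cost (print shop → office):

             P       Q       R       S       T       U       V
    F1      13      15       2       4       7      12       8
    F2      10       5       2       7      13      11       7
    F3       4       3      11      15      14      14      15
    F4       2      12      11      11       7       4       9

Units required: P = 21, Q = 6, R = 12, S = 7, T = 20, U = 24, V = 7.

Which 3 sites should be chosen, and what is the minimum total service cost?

Choose F1, F3 and F4; total service cost 404.

With exactly 3 open, each office uses its cheapest among the chosen.
{F1, F3, F4}: P→F4 2·21=42, Q→F3 3·6=18, R→F1 2·12=24, S→F1 4·7=28, T→F1 7·20=140, U→F4 4·24=96, V→F1 8·7=56. Service cost 404.
{F1, F2, F4}: service cost 409
{F2, F3, F4}: service cost 418
Among all 4 size-3 choices, {F1, F3, F4} is lowest.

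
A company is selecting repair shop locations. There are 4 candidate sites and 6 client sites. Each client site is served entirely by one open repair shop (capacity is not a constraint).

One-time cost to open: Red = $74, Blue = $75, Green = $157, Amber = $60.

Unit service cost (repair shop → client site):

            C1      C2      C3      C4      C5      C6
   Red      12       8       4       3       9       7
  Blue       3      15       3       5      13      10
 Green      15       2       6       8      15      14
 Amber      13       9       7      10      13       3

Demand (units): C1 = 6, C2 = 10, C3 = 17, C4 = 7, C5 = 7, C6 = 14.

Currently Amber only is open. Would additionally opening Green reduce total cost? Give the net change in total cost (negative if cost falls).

Current service cost with {Amber}: 490.
Adding Green: each client site re-picks its cheapest; new service cost 389, saving 101.
Extra fixed cost: 157. Net change = 157 − 101 = 56.
(Totals: 550 → 606.)

No — net change +56 (cost rises by 56).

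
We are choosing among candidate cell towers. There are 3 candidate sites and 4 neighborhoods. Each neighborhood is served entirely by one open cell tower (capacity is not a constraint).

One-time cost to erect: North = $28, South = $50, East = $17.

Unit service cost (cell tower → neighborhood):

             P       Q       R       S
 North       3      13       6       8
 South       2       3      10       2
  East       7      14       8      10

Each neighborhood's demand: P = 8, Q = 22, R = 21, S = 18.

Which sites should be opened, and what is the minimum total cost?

For any fixed open set, each neighborhood goes to its cheapest open site; total = fixed + service.
{North, South}: P→South 2·8=16, Q→South 3·22=66, R→North 6·21=126, S→South 2·18=36. Service 244; fixed 78; total 322.
{North, South, East}: P→South 2·8=16, Q→South 3·22=66, R→North 6·21=126, S→South 2·18=36. Service 244; fixed 95; total 339.
{South, East}: P→South 2·8=16, Q→South 3·22=66, R→East 8·21=168, S→South 2·18=36. Service 286; fixed 67; total 353.
{East}: service 712 + fixed 17 = 729
(All 7 nonempty subsets were checked; North and South is lowest.)

Open North and South; minimum total cost 322.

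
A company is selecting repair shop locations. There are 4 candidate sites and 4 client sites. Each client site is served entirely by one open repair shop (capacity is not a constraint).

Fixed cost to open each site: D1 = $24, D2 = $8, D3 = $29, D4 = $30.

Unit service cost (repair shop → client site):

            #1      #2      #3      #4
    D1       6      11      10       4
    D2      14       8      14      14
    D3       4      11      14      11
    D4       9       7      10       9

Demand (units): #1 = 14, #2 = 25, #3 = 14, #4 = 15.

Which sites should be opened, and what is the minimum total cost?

Open D1 and D4; minimum total cost 513.

For any fixed open set, each client site goes to its cheapest open site; total = fixed + service.
{D1, D4}: #1→D1 6·14=84, #2→D4 7·25=175, #3→D1 10·14=140, #4→D1 4·15=60. Service 459; fixed 54; total 513.
{D1, D3, D4}: #1→D3 4·14=56, #2→D4 7·25=175, #3→D1 10·14=140, #4→D1 4·15=60. Service 431; fixed 83; total 514.
{D1, D2}: service 484 + fixed 32 = 516
{D1, D2, D3, D4}: #1→D3 4·14=56, #2→D4 7·25=175, #3→D1 10·14=140, #4→D1 4·15=60. Service 431; fixed 91; total 522.
(All 15 nonempty subsets were checked; D1 and D4 is lowest.)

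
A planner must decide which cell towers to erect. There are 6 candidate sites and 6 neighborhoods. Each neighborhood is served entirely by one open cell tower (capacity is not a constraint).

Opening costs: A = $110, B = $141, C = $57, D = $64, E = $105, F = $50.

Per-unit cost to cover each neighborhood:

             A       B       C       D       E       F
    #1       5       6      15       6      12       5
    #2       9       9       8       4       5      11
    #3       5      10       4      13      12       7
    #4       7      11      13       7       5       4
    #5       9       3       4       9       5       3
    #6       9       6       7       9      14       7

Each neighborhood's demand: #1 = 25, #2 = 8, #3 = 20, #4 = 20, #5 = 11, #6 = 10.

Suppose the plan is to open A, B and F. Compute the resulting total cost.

Each neighborhood is assigned to its cheapest site among the open ones.
{A, B, F}: #1→A 5·25=125, #2→A 9·8=72, #3→A 5·20=100, #4→F 4·20=80, #5→B 3·11=33, #6→B 6·10=60. Service 470; fixed 301; total 771.

Total cost: 771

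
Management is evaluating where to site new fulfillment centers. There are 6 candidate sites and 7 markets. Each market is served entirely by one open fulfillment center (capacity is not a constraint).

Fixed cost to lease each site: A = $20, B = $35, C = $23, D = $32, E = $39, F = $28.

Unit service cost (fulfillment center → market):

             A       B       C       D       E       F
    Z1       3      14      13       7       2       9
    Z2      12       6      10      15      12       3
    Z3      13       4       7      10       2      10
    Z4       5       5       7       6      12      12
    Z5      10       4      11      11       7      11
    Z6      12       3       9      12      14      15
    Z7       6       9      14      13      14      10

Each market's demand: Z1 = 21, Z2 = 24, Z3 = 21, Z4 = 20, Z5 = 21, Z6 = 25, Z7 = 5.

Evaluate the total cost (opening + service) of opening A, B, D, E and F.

Each market is assigned to its cheapest site among the open ones.
{A, B, D, E, F}: Z1→E 2·21=42, Z2→F 3·24=72, Z3→E 2·21=42, Z4→A 5·20=100, Z5→B 4·21=84, Z6→B 3·25=75, Z7→A 6·5=30. Service 445; fixed 154; total 599.

Total cost: 599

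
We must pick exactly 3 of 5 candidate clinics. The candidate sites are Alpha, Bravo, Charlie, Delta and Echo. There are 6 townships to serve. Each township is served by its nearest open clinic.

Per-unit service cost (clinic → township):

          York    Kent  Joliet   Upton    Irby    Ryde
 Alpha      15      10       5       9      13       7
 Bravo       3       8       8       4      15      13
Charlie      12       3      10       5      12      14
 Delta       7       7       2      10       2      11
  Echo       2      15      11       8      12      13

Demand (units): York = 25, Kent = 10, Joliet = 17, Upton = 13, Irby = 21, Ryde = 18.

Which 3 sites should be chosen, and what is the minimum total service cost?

Choose Alpha, Bravo and Delta; total service cost 399.

With exactly 3 open, each township uses its cheapest among the chosen.
{Alpha, Bravo, Delta}: York→Bravo 3·25=75, Kent→Delta 7·10=70, Joliet→Delta 2·17=34, Upton→Bravo 4·13=52, Irby→Delta 2·21=42, Ryde→Alpha 7·18=126. Service cost 399.
{Charlie, Delta, Echo}: service cost 419
{Alpha, Delta, Echo}: service cost 426
Among all 10 size-3 choices, {Alpha, Bravo, Delta} is lowest.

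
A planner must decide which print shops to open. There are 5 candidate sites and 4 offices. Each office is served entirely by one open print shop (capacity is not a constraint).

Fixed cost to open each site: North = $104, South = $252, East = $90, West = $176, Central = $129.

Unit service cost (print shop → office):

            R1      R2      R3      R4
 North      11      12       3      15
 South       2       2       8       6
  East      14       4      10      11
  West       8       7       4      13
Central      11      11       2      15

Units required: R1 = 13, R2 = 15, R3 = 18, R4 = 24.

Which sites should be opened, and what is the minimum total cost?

For any fixed open set, each office goes to its cheapest open site; total = fixed + service.
{South}: R1→South 2·13=26, R2→South 2·15=30, R3→South 8·18=144, R4→South 6·24=144. Service 344; fixed 252; total 596.
{North, South}: service 254 + fixed 356 = 610
{South, Central}: service 236 + fixed 381 = 617
{North, South, East, West, Central}: service 236 + fixed 751 = 987
No other subset beats 596.

Open South only; minimum total cost 596.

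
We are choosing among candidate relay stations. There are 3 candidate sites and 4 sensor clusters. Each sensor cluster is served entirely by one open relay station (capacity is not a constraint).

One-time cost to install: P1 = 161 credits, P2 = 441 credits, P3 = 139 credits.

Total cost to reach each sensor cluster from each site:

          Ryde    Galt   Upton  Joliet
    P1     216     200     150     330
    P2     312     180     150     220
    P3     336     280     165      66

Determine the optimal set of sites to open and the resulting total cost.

Open P1 and P3; minimum total cost 932.

For any fixed open set, each sensor cluster goes to its cheapest open site; total = fixed + service.
{P1, P3}: Ryde→P1 216, Galt→P1 200, Upton→P1 150, Joliet→P3 66. Service 632; fixed 300; total 932.
{P3}: Ryde→P3 336, Galt→P3 280, Upton→P3 165, Joliet→P3 66. Service 847; fixed 139; total 986.
{P1}: service 896 + fixed 161 = 1057
{P1, P2, P3}: service 612 + fixed 741 = 1353
(All 7 nonempty subsets were checked; P1 and P3 is lowest.)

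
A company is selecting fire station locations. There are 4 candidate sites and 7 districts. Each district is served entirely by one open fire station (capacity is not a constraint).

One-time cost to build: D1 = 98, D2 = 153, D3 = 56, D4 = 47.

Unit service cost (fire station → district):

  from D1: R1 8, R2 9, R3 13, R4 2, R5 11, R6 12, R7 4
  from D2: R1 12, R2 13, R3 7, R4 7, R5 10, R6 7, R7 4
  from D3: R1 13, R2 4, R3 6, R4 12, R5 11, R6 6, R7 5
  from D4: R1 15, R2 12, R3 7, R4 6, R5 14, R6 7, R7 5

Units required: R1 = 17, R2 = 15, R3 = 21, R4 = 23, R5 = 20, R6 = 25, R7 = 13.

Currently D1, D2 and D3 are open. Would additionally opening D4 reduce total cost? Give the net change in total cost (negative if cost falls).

No — net change +47 (cost rises by 47).

Current service cost with {D1, D2, D3}: 770.
Adding D4: each district re-picks its cheapest; new service cost 770, saving 0.
Extra fixed cost: 47. Net change = 47 − 0 = 47.
(Totals: 1077 → 1124.)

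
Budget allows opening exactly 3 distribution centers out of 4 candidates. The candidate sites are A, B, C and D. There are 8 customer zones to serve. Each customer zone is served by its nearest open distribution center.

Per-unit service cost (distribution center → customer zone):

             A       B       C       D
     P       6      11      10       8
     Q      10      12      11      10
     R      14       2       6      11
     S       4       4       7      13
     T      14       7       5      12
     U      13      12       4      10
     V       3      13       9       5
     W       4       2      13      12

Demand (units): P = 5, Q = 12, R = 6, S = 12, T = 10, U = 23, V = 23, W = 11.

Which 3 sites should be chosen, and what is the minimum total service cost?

With exactly 3 open, each customer zone uses its cheapest among the chosen.
{A, B, C}: P→A 6·5=30, Q→A 10·12=120, R→B 2·6=12, S→A 4·12=48, T→C 5·10=50, U→C 4·23=92, V→A 3·23=69, W→B 2·11=22. Service cost 443.
{A, C, D}: service cost 489
{B, C, D}: service cost 499
Among all 4 size-3 choices, {A, B, C} is lowest.

Choose A, B and C; total service cost 443.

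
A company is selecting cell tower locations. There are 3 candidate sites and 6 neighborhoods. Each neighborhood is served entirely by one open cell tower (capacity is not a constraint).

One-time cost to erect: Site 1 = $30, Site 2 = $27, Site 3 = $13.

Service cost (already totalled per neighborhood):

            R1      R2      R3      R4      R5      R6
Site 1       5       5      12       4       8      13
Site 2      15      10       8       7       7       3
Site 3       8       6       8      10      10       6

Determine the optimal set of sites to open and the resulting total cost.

Open Site 3 only; minimum total cost 61.

For any fixed open set, each neighborhood goes to its cheapest open site; total = fixed + service.
{Site 3}: R1→Site 3 8, R2→Site 3 6, R3→Site 3 8, R4→Site 3 10, R5→Site 3 10, R6→Site 3 6. Service 48; fixed 13; total 61.
{Site 1}: service 47 + fixed 30 = 77
{Site 2}: R1→Site 2 15, R2→Site 2 10, R3→Site 2 8, R4→Site 2 7, R5→Site 2 7, R6→Site 2 3. Service 50; fixed 27; total 77.
{Site 1, Site 2, Site 3}: R1→Site 1 5, R2→Site 1 5, R3→Site 2 8, R4→Site 1 4, R5→Site 2 7, R6→Site 2 3. Service 32; fixed 70; total 102.
No other subset beats 61.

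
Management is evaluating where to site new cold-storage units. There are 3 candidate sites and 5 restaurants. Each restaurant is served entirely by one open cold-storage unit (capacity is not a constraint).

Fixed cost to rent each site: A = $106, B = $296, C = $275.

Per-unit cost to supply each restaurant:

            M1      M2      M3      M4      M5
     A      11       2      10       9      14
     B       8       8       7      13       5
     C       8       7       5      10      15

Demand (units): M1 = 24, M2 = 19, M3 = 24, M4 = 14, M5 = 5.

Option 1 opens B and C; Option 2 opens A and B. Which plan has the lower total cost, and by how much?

Option 2 is cheaper by 230.

Option 1: {B, C}: M1→B 8·24=192, M2→C 7·19=133, M3→C 5·24=120, M4→C 10·14=140, M5→B 5·5=25. Service 610; fixed 571; total 1181.
Option 2: {A, B}: M1→B 8·24=192, M2→A 2·19=38, M3→B 7·24=168, M4→A 9·14=126, M5→B 5·5=25. Service 549; fixed 402; total 951.
Difference: |1181 − 951| = 230.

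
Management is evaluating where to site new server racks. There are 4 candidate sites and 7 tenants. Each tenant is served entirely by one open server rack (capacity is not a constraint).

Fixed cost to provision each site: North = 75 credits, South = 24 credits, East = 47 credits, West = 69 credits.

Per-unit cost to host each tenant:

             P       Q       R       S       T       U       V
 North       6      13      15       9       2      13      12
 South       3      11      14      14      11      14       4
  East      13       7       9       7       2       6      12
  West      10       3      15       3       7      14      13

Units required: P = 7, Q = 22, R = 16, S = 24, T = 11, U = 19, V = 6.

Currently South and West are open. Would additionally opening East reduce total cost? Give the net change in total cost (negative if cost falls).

Yes — net change −240 (cost falls by 240).

Current service cost with {South, West}: 750.
Adding East: each tenant re-picks its cheapest; new service cost 463, saving 287.
Extra fixed cost: 47. Net change = 47 − 287 = -240.
(Totals: 843 → 603.)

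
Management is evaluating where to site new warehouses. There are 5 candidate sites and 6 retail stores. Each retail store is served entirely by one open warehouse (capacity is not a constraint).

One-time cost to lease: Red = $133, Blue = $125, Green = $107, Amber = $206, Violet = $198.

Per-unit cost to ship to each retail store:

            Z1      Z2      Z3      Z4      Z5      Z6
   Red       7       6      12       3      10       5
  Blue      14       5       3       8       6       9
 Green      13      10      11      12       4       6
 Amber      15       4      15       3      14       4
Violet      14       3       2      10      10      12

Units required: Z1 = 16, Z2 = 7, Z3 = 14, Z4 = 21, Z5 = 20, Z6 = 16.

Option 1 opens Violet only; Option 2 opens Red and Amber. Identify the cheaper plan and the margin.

Option 1: {Violet}: Z1→Violet 14·16=224, Z2→Violet 3·7=21, Z3→Violet 2·14=28, Z4→Violet 10·21=210, Z5→Violet 10·20=200, Z6→Violet 12·16=192. Service 875; fixed 198; total 1073.
Option 2: {Red, Amber}: Z1→Red 7·16=112, Z2→Amber 4·7=28, Z3→Red 12·14=168, Z4→Red 3·21=63, Z5→Red 10·20=200, Z6→Amber 4·16=64. Service 635; fixed 339; total 974.
Difference: |1073 − 974| = 99.

Option 2 is cheaper by 99.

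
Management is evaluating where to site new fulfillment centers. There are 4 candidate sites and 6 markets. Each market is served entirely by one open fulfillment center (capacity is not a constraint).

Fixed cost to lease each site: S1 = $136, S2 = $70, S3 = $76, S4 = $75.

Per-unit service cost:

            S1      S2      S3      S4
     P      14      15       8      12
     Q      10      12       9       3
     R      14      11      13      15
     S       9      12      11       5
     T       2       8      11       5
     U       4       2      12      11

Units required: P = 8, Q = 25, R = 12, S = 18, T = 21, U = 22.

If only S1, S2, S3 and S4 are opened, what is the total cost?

Total cost: 804

Each market is assigned to its cheapest site among the open ones.
{S1, S2, S3, S4}: P→S3 8·8=64, Q→S4 3·25=75, R→S2 11·12=132, S→S4 5·18=90, T→S1 2·21=42, U→S2 2·22=44. Service 447; fixed 357; total 804.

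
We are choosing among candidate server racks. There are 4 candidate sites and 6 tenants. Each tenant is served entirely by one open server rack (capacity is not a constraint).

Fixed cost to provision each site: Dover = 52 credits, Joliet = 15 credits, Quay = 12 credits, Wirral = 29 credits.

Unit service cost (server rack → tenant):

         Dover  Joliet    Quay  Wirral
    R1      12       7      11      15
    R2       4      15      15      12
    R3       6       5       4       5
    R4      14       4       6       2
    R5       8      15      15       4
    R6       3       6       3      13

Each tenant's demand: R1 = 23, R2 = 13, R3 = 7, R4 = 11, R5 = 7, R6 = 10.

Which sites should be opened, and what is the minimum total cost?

For any fixed open set, each tenant goes to its cheapest open site; total = fixed + service.
{Dover, Joliet, Wirral}: R1→Joliet 7·23=161, R2→Dover 4·13=52, R3→Joliet 5·7=35, R4→Wirral 2·11=22, R5→Wirral 4·7=28, R6→Dover 3·10=30. Service 328; fixed 96; total 424.
{Dover, Joliet, Quay, Wirral}: R1→Joliet 7·23=161, R2→Dover 4·13=52, R3→Quay 4·7=28, R4→Wirral 2·11=22, R5→Wirral 4·7=28, R6→Dover 3·10=30. Service 321; fixed 108; total 429.
{Dover, Joliet}: R1→Joliet 7·23=161, R2→Dover 4·13=52, R3→Joliet 5·7=35, R4→Joliet 4·11=44, R5→Dover 8·7=56, R6→Dover 3·10=30. Service 378; fixed 67; total 445.
{Quay}: service 677 + fixed 12 = 689
No other subset beats 424.

Open Dover, Joliet and Wirral; minimum total cost 424.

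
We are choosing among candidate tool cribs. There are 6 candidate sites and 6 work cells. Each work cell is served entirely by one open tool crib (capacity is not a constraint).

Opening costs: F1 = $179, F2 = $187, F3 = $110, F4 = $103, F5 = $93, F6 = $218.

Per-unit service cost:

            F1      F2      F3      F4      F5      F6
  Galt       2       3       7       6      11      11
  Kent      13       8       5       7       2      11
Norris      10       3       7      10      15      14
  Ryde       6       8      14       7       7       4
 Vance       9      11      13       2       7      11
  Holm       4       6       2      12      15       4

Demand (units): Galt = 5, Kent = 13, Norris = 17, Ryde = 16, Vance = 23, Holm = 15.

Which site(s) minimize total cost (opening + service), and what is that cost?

For any fixed open set, each work cell goes to its cheapest open site; total = fixed + service.
{F3, F4}: Galt→F4 6·5=30, Kent→F3 5·13=65, Norris→F3 7·17=119, Ryde→F4 7·16=112, Vance→F4 2·23=46, Holm→F3 2·15=30. Service 402; fixed 213; total 615.
{F3, F4, F5}: service 363 + fixed 306 = 669
{F3, F5}: service 483 + fixed 203 = 686
{F1, F2, F3, F4, F5, F6}: service 227 + fixed 890 = 1117
No other subset beats 615.

Open F3 and F4; minimum total cost 615.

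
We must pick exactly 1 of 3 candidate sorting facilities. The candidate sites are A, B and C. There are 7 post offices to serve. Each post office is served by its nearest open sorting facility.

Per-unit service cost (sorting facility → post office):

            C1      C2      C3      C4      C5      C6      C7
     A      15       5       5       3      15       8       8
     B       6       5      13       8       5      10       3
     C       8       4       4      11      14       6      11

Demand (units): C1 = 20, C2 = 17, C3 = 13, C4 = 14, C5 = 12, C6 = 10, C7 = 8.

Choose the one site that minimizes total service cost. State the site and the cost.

With exactly 1 open, each post office uses its cheapest among the chosen.
{B}: C1→B 6·20=120, C2→B 5·17=85, C3→B 13·13=169, C4→B 8·14=112, C5→B 5·12=60, C6→B 10·10=100, C7→B 3·8=24. Service cost 670.
{C}: service cost 750
{A}: service cost 816
Among all 3 size-1 choices, {B} is lowest.

Choose B only; total service cost 670.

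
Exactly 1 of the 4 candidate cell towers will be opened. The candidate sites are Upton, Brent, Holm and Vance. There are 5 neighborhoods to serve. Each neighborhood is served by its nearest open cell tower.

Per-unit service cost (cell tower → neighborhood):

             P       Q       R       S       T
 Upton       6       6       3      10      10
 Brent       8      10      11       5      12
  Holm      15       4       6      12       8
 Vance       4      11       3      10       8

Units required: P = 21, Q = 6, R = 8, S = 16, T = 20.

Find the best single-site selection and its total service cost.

Choose Vance only; total service cost 494.

With exactly 1 open, each neighborhood uses its cheapest among the chosen.
{Vance}: P→Vance 4·21=84, Q→Vance 11·6=66, R→Vance 3·8=24, S→Vance 10·16=160, T→Vance 8·20=160. Service cost 494.
{Upton}: service cost 546
{Brent}: service cost 636
Among all 4 size-1 choices, {Vance} is lowest.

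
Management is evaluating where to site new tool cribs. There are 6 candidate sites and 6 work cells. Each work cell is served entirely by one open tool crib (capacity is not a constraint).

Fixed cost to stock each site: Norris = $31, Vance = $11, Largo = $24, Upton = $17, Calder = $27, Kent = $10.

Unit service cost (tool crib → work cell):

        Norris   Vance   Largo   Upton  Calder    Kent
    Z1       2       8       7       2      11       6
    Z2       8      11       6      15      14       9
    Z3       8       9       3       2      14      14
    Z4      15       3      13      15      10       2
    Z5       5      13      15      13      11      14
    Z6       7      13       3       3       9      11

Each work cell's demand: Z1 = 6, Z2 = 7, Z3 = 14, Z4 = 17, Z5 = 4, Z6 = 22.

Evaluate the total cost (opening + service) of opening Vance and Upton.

Total cost: 314

Each work cell is assigned to its cheapest site among the open ones.
{Vance, Upton}: Z1→Upton 2·6=12, Z2→Vance 11·7=77, Z3→Upton 2·14=28, Z4→Vance 3·17=51, Z5→Vance 13·4=52, Z6→Upton 3·22=66. Service 286; fixed 28; total 314.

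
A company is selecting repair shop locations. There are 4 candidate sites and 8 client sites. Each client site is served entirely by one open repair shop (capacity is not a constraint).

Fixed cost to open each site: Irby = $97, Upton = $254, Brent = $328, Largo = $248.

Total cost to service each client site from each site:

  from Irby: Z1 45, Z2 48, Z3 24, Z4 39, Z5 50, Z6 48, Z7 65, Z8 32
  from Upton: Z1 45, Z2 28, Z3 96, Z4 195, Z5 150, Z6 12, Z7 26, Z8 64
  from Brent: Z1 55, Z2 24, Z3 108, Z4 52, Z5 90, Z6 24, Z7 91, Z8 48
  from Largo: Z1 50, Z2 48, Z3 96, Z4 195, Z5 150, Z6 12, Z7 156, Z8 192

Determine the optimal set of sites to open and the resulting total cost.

Open Irby only; minimum total cost 448.

For any fixed open set, each client site goes to its cheapest open site; total = fixed + service.
{Irby}: Z1→Irby 45, Z2→Irby 48, Z3→Irby 24, Z4→Irby 39, Z5→Irby 50, Z6→Irby 48, Z7→Irby 65, Z8→Irby 32. Service 351; fixed 97; total 448.
{Irby, Upton}: Z1→Irby 45, Z2→Upton 28, Z3→Irby 24, Z4→Irby 39, Z5→Irby 50, Z6→Upton 12, Z7→Upton 26, Z8→Irby 32. Service 256; fixed 351; total 607.
{Irby, Largo}: Z1→Irby 45, Z2→Irby 48, Z3→Irby 24, Z4→Irby 39, Z5→Irby 50, Z6→Largo 12, Z7→Irby 65, Z8→Irby 32. Service 315; fixed 345; total 660.
{Irby, Upton, Brent, Largo}: service 252 + fixed 927 = 1179
No other subset beats 448.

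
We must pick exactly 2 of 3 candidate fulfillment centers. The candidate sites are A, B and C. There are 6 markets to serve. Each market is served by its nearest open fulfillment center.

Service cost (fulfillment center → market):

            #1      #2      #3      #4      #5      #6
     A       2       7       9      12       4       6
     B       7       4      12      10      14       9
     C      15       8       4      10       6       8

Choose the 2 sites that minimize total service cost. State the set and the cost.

With exactly 2 open, each market uses its cheapest among the chosen.
{A, C}: #1→A 2, #2→A 7, #3→C 4, #4→C 10, #5→A 4, #6→A 6. Service cost 33.
{A, B}: service cost 35
{B, C}: service cost 39
Among all 3 size-2 choices, {A, C} is lowest.

Choose A and C; total service cost 33.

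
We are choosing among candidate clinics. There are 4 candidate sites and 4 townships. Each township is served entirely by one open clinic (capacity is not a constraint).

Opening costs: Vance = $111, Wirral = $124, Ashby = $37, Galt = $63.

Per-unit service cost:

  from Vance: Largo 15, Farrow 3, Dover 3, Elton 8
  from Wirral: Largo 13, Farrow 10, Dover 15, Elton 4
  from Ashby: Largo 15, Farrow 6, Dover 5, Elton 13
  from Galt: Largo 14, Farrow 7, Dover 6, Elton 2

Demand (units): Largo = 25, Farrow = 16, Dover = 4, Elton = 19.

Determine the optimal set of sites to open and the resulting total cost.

Open Galt only; minimum total cost 587.

For any fixed open set, each township goes to its cheapest open site; total = fixed + service.
{Galt}: Largo→Galt 14·25=350, Farrow→Galt 7·16=112, Dover→Galt 6·4=24, Elton→Galt 2·19=38. Service 524; fixed 63; total 587.
{Ashby, Galt}: service 504 + fixed 100 = 604
{Vance, Galt}: service 448 + fixed 174 = 622
{Vance, Wirral, Ashby, Galt}: service 423 + fixed 335 = 758
(All 15 nonempty subsets were checked; Galt only is lowest.)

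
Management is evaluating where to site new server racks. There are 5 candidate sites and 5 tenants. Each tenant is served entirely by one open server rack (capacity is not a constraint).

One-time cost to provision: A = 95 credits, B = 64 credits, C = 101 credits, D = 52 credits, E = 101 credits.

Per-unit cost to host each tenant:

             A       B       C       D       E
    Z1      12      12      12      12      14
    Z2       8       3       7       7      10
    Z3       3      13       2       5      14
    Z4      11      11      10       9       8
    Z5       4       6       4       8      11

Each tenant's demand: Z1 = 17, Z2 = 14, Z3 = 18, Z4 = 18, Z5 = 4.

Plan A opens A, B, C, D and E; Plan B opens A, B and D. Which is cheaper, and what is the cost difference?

Plan B is cheaper by 166.

Plan A: {A, B, C, D, E}: Z1→A 12·17=204, Z2→B 3·14=42, Z3→C 2·18=36, Z4→E 8·18=144, Z5→A 4·4=16. Service 442; fixed 413; total 855.
Plan B: {A, B, D}: Z1→A 12·17=204, Z2→B 3·14=42, Z3→A 3·18=54, Z4→D 9·18=162, Z5→A 4·4=16. Service 478; fixed 211; total 689.
Difference: |855 − 689| = 166.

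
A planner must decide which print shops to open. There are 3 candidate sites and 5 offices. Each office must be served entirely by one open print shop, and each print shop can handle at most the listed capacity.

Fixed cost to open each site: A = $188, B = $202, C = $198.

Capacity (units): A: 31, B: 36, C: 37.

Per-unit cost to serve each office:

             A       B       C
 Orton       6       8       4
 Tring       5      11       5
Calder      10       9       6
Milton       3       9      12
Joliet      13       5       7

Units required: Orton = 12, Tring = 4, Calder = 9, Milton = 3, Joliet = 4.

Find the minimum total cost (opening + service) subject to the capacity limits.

Minimum total cost: 384

Open {C}: Orton→C 4·12=48, Tring→C 5·4=20, Calder→C 6·9=54, Milton→C 12·3=36, Joliet→C 7·4=28.
Loads: C carries 32/37. Service 186; fixed 198; total 384.
Next best feasible plan costs 470.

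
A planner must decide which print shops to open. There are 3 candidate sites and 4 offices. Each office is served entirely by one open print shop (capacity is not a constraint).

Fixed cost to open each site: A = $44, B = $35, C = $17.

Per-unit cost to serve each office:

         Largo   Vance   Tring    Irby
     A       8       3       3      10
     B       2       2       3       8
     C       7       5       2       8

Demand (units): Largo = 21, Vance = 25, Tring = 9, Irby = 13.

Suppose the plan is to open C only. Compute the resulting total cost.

Total cost: 411

Each office is assigned to its cheapest site among the open ones.
{C}: Largo→C 7·21=147, Vance→C 5·25=125, Tring→C 2·9=18, Irby→C 8·13=104. Service 394; fixed 17; total 411.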